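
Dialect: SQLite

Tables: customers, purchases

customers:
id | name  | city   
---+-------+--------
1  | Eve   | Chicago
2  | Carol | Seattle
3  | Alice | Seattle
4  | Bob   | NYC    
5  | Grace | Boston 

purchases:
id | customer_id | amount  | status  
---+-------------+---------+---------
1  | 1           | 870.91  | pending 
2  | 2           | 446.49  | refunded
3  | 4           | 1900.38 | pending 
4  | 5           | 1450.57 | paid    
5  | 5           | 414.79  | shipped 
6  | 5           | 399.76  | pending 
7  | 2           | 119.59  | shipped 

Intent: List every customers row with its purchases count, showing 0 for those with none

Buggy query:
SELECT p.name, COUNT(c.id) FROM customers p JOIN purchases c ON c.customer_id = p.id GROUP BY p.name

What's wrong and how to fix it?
Bug: INNER JOIN drops customers rows that have no matching purchases rows

Fix: Switch to LEFT JOIN to retain unmatched parent rows

Corrected query:
SELECT p.name, COUNT(c.id) FROM customers p LEFT JOIN purchases c ON c.customer_id = p.id GROUP BY p.name

Result:
name  | COUNT(c.id)
------+------------
Alice | 0          
Bob   | 1          
Carol | 2          
Eve   | 1          
Grace | 3          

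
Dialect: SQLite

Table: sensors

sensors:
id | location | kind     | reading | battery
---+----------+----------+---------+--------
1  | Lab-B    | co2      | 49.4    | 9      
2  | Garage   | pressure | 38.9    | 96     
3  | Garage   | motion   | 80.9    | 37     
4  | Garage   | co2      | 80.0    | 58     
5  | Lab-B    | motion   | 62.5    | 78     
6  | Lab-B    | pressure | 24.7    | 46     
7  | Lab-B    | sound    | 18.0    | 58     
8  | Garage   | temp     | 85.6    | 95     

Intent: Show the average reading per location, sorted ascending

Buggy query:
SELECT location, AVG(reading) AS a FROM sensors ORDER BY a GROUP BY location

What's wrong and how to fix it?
Bug: ORDER BY appears before GROUP BY; SQL clause order requires GROUP BY first

Fix: Move ORDER BY to the end, after GROUP BY

Corrected query:
SELECT location, AVG(reading) AS a FROM sensors GROUP BY location ORDER BY a

Result:
location | a    
---------+------
Lab-B    | 38.65
Garage   | 71.35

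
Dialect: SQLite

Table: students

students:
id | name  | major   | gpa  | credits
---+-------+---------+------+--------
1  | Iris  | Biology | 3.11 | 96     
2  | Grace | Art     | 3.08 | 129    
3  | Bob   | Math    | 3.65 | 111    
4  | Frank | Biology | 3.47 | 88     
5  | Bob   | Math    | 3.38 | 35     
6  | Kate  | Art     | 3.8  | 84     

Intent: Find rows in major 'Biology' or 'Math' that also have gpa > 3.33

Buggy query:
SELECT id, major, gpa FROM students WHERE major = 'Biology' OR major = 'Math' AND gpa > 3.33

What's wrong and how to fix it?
Bug: AND binds tighter than OR, so this parses as major = 'Biology' OR (major = 'Math' AND gpa > 3.33)

Fix: Add parentheses around the OR so the AND applies to both alternatives

Corrected query:
SELECT id, major, gpa FROM students WHERE (major = 'Biology' OR major = 'Math') AND gpa > 3.33

Result:
id | major   | gpa 
---+---------+-----
3  | Math    | 3.65
4  | Biology | 3.47
5  | Math    | 3.38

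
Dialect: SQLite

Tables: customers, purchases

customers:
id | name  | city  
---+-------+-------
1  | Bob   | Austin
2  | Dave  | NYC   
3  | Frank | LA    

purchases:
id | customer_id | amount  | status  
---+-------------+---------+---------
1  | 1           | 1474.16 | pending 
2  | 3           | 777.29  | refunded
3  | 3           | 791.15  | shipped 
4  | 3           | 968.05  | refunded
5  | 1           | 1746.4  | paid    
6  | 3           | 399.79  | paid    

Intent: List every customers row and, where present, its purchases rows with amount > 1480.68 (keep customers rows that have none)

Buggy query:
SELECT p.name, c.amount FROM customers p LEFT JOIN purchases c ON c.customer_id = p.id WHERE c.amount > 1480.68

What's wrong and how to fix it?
Bug: A WHERE condition on the right-hand table after LEFT JOIN drops unmatched parents

Fix: Move the right-table condition into the ON clause so unmatched parents are kept

Corrected query:
SELECT p.name, c.amount FROM customers p LEFT JOIN purchases c ON c.customer_id = p.id AND c.amount > 1480.68

Result:
name  | amount
------+-------
Bob   | 1746.4
Dave  | NULL  
Frank | NULL  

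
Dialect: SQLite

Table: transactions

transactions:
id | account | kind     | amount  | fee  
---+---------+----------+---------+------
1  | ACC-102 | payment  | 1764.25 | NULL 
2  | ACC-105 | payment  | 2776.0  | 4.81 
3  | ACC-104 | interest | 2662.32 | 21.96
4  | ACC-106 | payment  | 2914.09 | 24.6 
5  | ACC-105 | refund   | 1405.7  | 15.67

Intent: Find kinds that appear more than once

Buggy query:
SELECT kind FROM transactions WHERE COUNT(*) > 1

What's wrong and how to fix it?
Bug: WHERE can't reference COUNT(*); aggregates are computed after WHERE

Fix: GROUP BY kind, then filter groups with HAVING COUNT(*) > 1

Corrected query:
SELECT kind FROM transactions GROUP BY kind HAVING COUNT(*) > 1

Result:
kind   
-------
payment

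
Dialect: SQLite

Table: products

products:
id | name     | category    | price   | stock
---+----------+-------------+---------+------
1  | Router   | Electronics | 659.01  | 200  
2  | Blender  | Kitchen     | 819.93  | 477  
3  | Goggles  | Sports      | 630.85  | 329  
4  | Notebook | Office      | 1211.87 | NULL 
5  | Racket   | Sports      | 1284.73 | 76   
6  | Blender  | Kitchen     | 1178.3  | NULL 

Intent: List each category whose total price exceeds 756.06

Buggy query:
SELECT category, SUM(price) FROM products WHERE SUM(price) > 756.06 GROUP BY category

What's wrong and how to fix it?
Bug: SUM(price) is an aggregate, but WHERE filters rows before aggregation

Fix: Use HAVING (which filters groups after aggregation) instead of WHERE

Corrected query:
SELECT category, SUM(price) FROM products GROUP BY category HAVING SUM(price) > 756.06

Result:
category | SUM(price)
---------+-----------
Kitchen  | 1998.23   
Office   | 1211.87   
Sports   | 1915.58   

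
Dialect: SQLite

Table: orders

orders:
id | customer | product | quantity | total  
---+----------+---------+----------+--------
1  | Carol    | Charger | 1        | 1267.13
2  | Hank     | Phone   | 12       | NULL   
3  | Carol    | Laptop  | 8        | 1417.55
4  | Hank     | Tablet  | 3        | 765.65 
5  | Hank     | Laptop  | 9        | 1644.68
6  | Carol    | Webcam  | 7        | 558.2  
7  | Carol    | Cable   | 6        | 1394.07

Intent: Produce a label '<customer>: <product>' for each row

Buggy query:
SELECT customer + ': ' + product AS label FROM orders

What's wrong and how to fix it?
Bug: '+' is numeric addition; on text columns SQLite converts them to 0 instead of concatenating

Fix: Use the || operator for string concatenation

Corrected query:
SELECT customer || ': ' || product AS label FROM orders

Result:
label         
--------------
Carol: Charger
Hank: Phone   
Carol: Laptop 
Hank: Tablet  
Hank: Laptop  
Carol: Webcam 
Carol: Cable  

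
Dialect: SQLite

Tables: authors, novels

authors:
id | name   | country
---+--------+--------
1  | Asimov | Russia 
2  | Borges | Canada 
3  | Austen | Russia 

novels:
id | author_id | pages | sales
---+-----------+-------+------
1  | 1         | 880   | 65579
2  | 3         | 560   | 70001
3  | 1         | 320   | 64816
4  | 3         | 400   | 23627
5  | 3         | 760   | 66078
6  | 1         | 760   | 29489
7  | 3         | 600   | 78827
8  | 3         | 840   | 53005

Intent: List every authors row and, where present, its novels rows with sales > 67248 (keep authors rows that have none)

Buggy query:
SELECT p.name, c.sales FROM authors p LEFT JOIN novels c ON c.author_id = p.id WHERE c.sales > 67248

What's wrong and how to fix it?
Bug: Filtering c.sales in WHERE discards the NULL rows produced by LEFT JOIN, turning it into an inner join

Fix: Put 'c.sales > 67248' in the JOIN's ON clause instead of WHERE

Corrected query:
SELECT p.name, c.sales FROM authors p LEFT JOIN novels c ON c.author_id = p.id AND c.sales > 67248

Result:
name   | sales
-------+------
Asimov | NULL 
Borges | NULL 
Austen | 70001
Austen | 78827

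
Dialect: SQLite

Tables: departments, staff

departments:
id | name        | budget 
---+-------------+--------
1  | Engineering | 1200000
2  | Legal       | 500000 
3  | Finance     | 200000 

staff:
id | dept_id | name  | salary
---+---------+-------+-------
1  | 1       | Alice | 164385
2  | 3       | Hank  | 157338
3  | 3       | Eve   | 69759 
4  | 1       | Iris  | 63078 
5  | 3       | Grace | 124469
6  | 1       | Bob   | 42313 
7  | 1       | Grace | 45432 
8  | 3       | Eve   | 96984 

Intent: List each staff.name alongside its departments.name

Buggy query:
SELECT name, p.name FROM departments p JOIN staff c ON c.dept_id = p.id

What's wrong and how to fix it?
Bug: Both tables have a 'name' column; the unqualified reference is ambiguous

Fix: Prefix ambiguous columns with the table alias

Corrected query:
SELECT c.name, p.name FROM departments p JOIN staff c ON c.dept_id = p.id

Result:
name  | name       
------+------------
Alice | Engineering
Hank  | Finance    
Eve   | Finance    
Iris  | Engineering
Grace | Finance    
Bob   | Engineering
Grace | Engineering
Eve   | Finance    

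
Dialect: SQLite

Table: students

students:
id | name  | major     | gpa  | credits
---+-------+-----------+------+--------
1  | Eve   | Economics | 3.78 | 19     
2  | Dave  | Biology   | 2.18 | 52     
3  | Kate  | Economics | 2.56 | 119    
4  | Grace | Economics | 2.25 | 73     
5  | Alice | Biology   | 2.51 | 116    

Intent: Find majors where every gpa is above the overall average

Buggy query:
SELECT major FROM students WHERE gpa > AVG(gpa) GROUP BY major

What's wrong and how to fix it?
Bug: WHERE evaluates per row before aggregation, so AVG() is unavailable

Fix: Compute the overall average in a scalar subquery and compare each group's MIN against it in HAVING

Corrected query:
SELECT major FROM students GROUP BY major HAVING MIN(gpa) > (SELECT AVG(gpa) FROM students)

Result:
(no rows)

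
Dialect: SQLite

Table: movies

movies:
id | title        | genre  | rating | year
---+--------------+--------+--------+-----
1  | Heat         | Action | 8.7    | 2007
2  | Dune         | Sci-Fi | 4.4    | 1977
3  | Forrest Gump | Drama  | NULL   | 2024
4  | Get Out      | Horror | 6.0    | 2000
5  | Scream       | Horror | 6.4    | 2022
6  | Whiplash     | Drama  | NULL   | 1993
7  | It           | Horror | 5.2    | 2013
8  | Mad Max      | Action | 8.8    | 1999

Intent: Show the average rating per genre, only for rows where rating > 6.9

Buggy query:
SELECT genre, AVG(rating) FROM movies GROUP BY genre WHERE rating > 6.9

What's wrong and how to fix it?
Bug: Row-level WHERE must come before GROUP BY in the clause order

Fix: Place WHERE between FROM and GROUP BY

Corrected query:
SELECT genre, AVG(rating) FROM movies WHERE rating > 6.9 GROUP BY genre

Result:
genre  | AVG(rating)
-------+------------
Action | 8.75       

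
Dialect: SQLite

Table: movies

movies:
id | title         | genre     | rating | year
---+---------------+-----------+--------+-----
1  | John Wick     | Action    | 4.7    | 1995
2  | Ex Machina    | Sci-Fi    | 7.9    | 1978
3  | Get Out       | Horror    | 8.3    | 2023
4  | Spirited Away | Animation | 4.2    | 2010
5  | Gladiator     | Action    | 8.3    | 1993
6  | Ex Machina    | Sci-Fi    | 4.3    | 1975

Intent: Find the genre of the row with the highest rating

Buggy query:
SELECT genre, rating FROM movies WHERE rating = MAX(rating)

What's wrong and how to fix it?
Bug: WHERE is evaluated per row; an aggregate over the whole table isn't defined there

Fix: Use a subquery: WHERE rating = (SELECT MAX(rating) FROM movies)

Corrected query:
SELECT genre, rating FROM movies WHERE rating = (SELECT MAX(rating) FROM movies)

Result:
genre  | rating
-------+-------
Horror | 8.3   
Action | 8.3   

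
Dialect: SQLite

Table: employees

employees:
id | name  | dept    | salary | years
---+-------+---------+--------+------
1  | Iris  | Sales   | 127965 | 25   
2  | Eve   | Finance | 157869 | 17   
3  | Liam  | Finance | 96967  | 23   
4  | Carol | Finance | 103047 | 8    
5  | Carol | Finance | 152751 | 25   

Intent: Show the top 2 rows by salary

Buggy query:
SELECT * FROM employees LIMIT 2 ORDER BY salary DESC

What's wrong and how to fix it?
Bug: ORDER BY cannot follow LIMIT; LIMIT is the final clause

Fix: Swap the clauses: ORDER BY first, then LIMIT

Corrected query:
SELECT * FROM employees ORDER BY salary DESC LIMIT 2

Result:
id | name  | dept    | salary | years
---+-------+---------+--------+------
2  | Eve   | Finance | 157869 | 17   
5  | Carol | Finance | 152751 | 25   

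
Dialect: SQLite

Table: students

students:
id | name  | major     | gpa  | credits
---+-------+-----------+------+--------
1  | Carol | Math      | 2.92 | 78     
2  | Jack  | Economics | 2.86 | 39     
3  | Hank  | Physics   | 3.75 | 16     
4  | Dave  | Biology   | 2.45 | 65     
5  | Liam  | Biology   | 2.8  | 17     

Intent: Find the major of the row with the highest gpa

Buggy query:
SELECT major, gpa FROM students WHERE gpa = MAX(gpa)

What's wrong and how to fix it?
Bug: MAX(gpa) is an aggregate and cannot be used directly in WHERE

Fix: Use a subquery: WHERE gpa = (SELECT MAX(gpa) FROM students)

Corrected query:
SELECT major, gpa FROM students WHERE gpa = (SELECT MAX(gpa) FROM students)

Result:
major   | gpa 
--------+-----
Physics | 3.75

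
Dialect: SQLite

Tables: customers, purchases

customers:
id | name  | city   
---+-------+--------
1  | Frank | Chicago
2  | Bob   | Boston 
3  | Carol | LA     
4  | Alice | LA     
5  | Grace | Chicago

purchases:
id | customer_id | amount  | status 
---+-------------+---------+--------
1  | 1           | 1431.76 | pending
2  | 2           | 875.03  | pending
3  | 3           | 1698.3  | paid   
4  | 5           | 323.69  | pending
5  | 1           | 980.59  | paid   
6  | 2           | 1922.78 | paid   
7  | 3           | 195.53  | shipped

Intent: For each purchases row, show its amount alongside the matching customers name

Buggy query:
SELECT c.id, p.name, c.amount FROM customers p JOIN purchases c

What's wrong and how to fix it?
Bug: Missing join condition: each purchases row is matched to all customers rows instead of just its own

Fix: Specify the join condition linking the foreign key to the parent id

Corrected query:
SELECT c.id, p.name, c.amount FROM customers p JOIN purchases c ON c.customer_id = p.id

Result:
id | name  | amount 
---+-------+--------
1  | Frank | 1431.76
2  | Bob   | 875.03 
3  | Carol | 1698.3 
4  | Grace | 323.69 
5  | Frank | 980.59 
6  | Bob   | 1922.78
7  | Carol | 195.53 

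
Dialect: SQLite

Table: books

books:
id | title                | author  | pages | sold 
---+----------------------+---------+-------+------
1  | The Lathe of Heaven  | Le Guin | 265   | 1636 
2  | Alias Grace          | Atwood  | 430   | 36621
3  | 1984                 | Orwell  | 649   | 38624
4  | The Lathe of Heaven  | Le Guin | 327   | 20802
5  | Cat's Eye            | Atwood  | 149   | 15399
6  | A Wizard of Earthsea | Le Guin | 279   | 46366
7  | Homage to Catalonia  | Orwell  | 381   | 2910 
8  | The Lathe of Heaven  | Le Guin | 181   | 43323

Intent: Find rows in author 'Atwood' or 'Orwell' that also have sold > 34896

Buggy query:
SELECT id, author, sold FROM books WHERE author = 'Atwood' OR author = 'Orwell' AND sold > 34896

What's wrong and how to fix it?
Bug: Without parentheses, AND is evaluated before OR, so the sold filter only applies to the 'Orwell' branch

Fix: Add parentheses around the OR so the AND applies to both alternatives

Corrected query:
SELECT id, author, sold FROM books WHERE (author = 'Atwood' OR author = 'Orwell') AND sold > 34896

Result:
id | author | sold 
---+--------+------
2  | Atwood | 36621
3  | Orwell | 38624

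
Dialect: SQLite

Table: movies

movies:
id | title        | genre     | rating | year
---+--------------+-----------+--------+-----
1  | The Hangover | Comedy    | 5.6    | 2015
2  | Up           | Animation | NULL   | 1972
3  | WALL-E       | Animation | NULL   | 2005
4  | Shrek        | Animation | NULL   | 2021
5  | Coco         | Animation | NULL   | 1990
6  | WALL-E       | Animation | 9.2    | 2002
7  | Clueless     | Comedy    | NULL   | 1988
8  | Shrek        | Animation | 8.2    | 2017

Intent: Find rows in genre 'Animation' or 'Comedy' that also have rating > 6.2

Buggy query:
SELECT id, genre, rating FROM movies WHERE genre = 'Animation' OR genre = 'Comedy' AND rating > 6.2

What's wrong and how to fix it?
Bug: AND binds tighter than OR, so this parses as genre = 'Animation' OR (genre = 'Comedy' AND rating > 6.2)

Fix: Add parentheses around the OR so the AND applies to both alternatives

Corrected query:
SELECT id, genre, rating FROM movies WHERE (genre = 'Animation' OR genre = 'Comedy') AND rating > 6.2

Result:
id | genre     | rating
---+-----------+-------
6  | Animation | 9.2   
8  | Animation | 8.2   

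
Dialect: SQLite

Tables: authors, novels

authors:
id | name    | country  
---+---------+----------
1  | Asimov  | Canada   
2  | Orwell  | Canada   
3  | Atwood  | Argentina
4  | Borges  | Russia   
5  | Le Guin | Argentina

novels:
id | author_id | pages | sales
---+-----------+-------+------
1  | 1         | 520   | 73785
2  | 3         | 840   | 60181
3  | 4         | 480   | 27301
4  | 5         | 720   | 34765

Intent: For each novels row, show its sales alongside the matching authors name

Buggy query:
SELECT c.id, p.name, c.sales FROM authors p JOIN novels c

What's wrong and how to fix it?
Bug: Missing join condition: each novels row is matched to all authors rows instead of just its own

Fix: Add ON c.author_id = p.id to the JOIN

Corrected query:
SELECT c.id, p.name, c.sales FROM authors p JOIN novels c ON c.author_id = p.id

Result:
id | name    | sales
---+---------+------
1  | Asimov  | 73785
2  | Atwood  | 60181
3  | Borges  | 27301
4  | Le Guin | 34765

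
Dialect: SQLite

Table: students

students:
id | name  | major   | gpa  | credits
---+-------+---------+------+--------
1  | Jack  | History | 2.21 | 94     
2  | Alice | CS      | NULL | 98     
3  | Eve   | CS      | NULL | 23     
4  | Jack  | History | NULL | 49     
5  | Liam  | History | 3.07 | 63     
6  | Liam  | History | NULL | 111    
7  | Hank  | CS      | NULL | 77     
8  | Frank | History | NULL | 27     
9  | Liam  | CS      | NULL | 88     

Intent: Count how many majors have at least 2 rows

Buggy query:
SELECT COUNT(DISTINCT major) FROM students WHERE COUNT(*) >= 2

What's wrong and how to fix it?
Bug: COUNT(*) cannot appear in WHERE; the per-group count doesn't exist yet

Fix: Group first with HAVING COUNT(*) >= 2, then COUNT the resulting groups

Corrected query:
SELECT COUNT(*) FROM (SELECT major FROM students GROUP BY major HAVING COUNT(*) >= 2)

Result:
COUNT(*)
--------
2       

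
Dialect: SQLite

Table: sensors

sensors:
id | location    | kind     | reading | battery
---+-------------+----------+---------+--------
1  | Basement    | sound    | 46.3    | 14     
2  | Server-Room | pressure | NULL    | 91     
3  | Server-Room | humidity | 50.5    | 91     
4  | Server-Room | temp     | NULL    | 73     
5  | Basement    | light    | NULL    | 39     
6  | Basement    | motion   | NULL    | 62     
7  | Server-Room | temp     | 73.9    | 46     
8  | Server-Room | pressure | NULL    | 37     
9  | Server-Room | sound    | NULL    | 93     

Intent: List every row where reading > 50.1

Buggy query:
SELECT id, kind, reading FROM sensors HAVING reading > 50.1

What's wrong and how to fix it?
Bug: This is a non-aggregate query (no GROUP BY, no aggregates), so in SQLite the HAVING clause is invalid here; a row-level condition belongs in WHERE

Fix: Use WHERE for row-level filtering

Corrected query:
SELECT id, kind, reading FROM sensors WHERE reading > 50.1

Result:
id | kind     | reading
---+----------+--------
3  | humidity | 50.5   
7  | temp     | 73.9   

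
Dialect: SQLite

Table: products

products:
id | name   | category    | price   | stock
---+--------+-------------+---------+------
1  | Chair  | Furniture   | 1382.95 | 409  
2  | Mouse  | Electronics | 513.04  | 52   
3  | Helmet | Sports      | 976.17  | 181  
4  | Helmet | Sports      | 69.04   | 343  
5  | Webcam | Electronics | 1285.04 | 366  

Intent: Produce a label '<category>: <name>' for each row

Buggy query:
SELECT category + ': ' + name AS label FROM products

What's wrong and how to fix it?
Bug: '+' is numeric addition; on text columns SQLite converts them to 0 instead of concatenating

Fix: Replace + with || to concatenate text

Corrected query:
SELECT category || ': ' || name AS label FROM products

Result:
label              
-------------------
Furniture: Chair   
Electronics: Mouse 
Sports: Helmet     
Sports: Helmet     
Electronics: Webcam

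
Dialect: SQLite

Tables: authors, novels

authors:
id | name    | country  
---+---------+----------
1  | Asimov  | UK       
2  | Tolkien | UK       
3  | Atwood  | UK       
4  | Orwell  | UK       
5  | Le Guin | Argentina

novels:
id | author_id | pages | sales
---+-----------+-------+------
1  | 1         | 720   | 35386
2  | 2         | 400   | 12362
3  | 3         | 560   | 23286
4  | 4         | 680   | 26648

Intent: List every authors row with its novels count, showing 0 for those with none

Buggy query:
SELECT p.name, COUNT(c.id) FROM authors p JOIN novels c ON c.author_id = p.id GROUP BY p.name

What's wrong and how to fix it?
Bug: An inner join excludes parents with zero children

Fix: Use LEFT JOIN so parents without children still appear (COUNT(c.id) gives 0)

Corrected query:
SELECT p.name, COUNT(c.id) FROM authors p LEFT JOIN novels c ON c.author_id = p.id GROUP BY p.name

Result:
name    | COUNT(c.id)
--------+------------
Asimov  | 1          
Atwood  | 1          
Le Guin | 0          
Orwell  | 1          
Tolkien | 1          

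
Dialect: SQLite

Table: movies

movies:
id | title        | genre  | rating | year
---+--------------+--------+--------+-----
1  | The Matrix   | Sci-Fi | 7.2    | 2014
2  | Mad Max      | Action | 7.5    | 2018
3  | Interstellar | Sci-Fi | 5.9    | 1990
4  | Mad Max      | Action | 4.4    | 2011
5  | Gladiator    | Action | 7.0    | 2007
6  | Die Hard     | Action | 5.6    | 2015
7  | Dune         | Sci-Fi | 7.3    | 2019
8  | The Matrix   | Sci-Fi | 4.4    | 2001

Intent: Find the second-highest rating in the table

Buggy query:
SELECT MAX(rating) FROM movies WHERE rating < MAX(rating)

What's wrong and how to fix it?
Bug: MAX(rating) on the right of the comparison is an aggregate-in-WHERE error

Fix: Put the inner MAX in a scalar subquery

Corrected query:
SELECT MAX(rating) FROM movies WHERE rating < (SELECT MAX(rating) FROM movies)

Result:
MAX(rating)
-----------
7.3        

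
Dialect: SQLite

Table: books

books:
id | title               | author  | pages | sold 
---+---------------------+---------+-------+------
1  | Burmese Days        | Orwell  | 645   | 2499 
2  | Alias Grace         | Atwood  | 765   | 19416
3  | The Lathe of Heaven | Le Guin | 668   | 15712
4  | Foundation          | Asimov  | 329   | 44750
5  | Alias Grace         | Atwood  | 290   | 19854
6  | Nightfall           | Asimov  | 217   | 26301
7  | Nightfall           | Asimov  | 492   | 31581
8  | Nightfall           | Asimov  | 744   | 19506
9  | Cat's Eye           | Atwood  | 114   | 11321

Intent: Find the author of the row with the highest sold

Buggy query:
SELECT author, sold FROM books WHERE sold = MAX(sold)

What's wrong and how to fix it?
Bug: WHERE is evaluated per row; an aggregate over the whole table isn't defined there

Fix: Use a subquery: WHERE sold = (SELECT MAX(sold) FROM books)

Corrected query:
SELECT author, sold FROM books WHERE sold = (SELECT MAX(sold) FROM books)

Result:
author | sold 
-------+------
Asimov | 44750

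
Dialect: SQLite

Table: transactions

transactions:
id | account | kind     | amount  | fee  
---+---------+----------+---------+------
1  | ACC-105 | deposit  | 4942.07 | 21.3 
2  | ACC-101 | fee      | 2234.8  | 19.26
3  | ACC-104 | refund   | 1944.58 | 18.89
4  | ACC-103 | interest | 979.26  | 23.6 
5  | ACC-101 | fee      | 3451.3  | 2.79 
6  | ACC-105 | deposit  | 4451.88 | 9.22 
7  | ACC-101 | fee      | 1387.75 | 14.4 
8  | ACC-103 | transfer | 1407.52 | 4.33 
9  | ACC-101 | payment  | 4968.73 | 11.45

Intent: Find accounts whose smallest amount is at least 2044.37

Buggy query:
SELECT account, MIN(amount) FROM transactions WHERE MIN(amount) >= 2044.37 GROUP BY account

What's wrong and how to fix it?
Bug: Aggregates like MIN are computed per group after WHERE runs

Fix: Replace WHERE with HAVING after the GROUP BY

Corrected query:
SELECT account, MIN(amount) FROM transactions GROUP BY account HAVING MIN(amount) >= 2044.37

Result:
account | MIN(amount)
--------+------------
ACC-105 | 4451.88    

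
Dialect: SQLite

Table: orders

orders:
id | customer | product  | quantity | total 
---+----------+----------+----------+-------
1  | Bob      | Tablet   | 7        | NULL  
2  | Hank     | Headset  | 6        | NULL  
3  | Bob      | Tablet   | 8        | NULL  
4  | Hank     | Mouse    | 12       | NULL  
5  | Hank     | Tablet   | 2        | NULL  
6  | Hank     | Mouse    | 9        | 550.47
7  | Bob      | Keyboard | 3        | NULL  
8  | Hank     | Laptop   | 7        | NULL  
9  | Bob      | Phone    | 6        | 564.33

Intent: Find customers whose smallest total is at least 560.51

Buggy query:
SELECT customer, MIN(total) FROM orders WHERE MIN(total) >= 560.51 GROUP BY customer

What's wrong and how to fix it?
Bug: Aggregates like MIN are computed per group after WHERE runs

Fix: Use HAVING for the per-group MIN condition

Corrected query:
SELECT customer, MIN(total) FROM orders GROUP BY customer HAVING MIN(total) >= 560.51

Result:
customer | MIN(total)
---------+-----------
Bob      | 564.33    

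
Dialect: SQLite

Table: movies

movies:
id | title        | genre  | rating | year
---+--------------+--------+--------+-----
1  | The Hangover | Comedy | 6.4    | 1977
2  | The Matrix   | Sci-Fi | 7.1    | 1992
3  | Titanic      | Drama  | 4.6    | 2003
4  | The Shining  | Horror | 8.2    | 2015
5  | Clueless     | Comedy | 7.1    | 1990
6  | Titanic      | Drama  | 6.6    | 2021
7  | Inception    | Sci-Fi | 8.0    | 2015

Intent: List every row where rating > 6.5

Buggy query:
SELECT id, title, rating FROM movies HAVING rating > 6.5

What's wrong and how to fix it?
Bug: This is a non-aggregate query (no GROUP BY, no aggregates), so in SQLite the HAVING clause is invalid here; a row-level condition belongs in WHERE

Fix: Replace HAVING with WHERE since the condition applies to individual rows

Corrected query:
SELECT id, title, rating FROM movies WHERE rating > 6.5

Result:
id | title       | rating
---+-------------+-------
2  | The Matrix  | 7.1   
4  | The Shining | 8.2   
5  | Clueless    | 7.1   
6  | Titanic     | 6.6   
7  | Inception   | 8     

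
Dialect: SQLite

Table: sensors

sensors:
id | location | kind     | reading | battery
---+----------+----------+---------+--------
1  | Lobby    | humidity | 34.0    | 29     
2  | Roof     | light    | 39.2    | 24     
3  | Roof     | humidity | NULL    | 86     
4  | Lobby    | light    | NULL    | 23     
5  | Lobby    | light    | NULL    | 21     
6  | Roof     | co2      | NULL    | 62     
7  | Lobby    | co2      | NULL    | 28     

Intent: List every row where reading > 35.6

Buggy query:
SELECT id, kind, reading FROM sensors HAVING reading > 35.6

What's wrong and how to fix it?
Bug: This is a non-aggregate query (no GROUP BY, no aggregates), so in SQLite the HAVING clause is invalid here; a row-level condition belongs in WHERE

Fix: Replace HAVING with WHERE since the condition applies to individual rows

Corrected query:
SELECT id, kind, reading FROM sensors WHERE reading > 35.6

Result:
id | kind  | reading
---+-------+--------
2  | light | 39.2   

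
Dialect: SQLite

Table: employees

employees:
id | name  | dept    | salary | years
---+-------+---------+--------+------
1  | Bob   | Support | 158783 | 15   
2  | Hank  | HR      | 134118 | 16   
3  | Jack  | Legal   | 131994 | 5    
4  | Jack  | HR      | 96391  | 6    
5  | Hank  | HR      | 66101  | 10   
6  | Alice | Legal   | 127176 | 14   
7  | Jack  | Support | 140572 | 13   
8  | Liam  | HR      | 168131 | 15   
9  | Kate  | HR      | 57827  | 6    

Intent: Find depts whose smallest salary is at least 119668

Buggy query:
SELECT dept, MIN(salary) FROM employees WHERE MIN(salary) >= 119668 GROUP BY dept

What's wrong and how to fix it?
Bug: Aggregates like MIN are computed per group after WHERE runs

Fix: Use HAVING for the per-group MIN condition

Corrected query:
SELECT dept, MIN(salary) FROM employees GROUP BY dept HAVING MIN(salary) >= 119668

Result:
dept    | MIN(salary)
--------+------------
Legal   | 127176     
Support | 140572     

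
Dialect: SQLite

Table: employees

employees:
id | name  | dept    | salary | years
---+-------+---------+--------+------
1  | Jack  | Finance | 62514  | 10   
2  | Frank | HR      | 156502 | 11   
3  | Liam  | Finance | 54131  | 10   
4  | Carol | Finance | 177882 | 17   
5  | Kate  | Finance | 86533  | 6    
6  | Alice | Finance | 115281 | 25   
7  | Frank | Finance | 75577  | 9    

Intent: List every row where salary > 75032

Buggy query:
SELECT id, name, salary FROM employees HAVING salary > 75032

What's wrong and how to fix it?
Bug: This is a non-aggregate query (no GROUP BY, no aggregates), so in SQLite the HAVING clause is invalid here; a row-level condition belongs in WHERE

Fix: Use WHERE for row-level filtering

Corrected query:
SELECT id, name, salary FROM employees WHERE salary > 75032

Result:
id | name  | salary
---+-------+-------
2  | Frank | 156502
4  | Carol | 177882
5  | Kate  | 86533 
6  | Alice | 115281
7  | Frank | 75577 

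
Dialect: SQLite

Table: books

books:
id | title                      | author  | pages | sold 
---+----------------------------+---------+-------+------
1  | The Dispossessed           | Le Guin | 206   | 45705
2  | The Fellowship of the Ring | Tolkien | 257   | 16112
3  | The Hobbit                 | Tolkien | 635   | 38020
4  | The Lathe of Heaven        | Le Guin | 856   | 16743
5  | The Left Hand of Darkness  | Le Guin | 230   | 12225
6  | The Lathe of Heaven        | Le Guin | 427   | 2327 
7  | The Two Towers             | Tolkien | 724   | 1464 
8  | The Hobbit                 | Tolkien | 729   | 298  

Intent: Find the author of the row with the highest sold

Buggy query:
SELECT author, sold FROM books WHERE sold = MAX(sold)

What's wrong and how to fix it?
Bug: MAX(sold) is an aggregate and cannot be used directly in WHERE

Fix: Wrap MAX in a scalar subquery so WHERE compares against a single value

Corrected query:
SELECT author, sold FROM books WHERE sold = (SELECT MAX(sold) FROM books)

Result:
author  | sold 
--------+------
Le Guin | 45705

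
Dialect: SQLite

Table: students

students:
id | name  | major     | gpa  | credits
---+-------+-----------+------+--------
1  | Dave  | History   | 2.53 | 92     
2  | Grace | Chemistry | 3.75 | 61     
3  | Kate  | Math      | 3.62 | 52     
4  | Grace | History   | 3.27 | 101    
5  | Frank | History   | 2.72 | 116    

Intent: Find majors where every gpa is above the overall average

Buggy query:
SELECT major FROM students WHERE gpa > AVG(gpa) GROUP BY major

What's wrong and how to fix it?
Bug: WHERE evaluates per row before aggregation, so AVG() is unavailable

Fix: Use a subquery for AVG and a HAVING MIN(...) filter so the condition holds for every row in the group

Corrected query:
SELECT major FROM students GROUP BY major HAVING MIN(gpa) > (SELECT AVG(gpa) FROM students)

Result:
major    
---------
Chemistry
Math     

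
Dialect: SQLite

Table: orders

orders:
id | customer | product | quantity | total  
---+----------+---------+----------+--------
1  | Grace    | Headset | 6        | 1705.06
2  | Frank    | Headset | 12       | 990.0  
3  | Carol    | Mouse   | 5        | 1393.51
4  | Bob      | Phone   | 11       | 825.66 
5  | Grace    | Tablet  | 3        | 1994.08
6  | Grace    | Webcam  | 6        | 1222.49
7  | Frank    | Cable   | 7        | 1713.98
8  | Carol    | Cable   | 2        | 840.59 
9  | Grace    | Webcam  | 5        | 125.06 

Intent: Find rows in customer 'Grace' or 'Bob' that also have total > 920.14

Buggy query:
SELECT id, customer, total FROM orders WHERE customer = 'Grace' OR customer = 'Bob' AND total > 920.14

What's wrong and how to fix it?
Bug: Without parentheses, AND is evaluated before OR, so the total filter only applies to the 'Bob' branch

Fix: Add parentheses around the OR so the AND applies to both alternatives

Corrected query:
SELECT id, customer, total FROM orders WHERE (customer = 'Grace' OR customer = 'Bob') AND total > 920.14

Result:
id | customer | total  
---+----------+--------
1  | Grace    | 1705.06
5  | Grace    | 1994.08
6  | Grace    | 1222.49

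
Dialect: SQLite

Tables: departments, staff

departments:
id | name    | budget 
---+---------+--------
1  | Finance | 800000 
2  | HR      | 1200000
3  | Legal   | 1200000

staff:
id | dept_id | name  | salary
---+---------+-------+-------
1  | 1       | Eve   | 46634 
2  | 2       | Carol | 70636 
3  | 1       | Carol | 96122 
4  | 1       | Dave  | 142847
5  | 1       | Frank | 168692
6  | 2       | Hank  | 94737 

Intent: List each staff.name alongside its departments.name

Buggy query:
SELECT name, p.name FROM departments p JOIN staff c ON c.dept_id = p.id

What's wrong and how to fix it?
Bug: 'name' exists in both joined tables, so the database can't tell which one is meant

Fix: Prefix ambiguous columns with the table alias

Corrected query:
SELECT c.name, p.name FROM departments p JOIN staff c ON c.dept_id = p.id

Result:
name  | name   
------+--------
Eve   | Finance
Carol | HR     
Carol | Finance
Dave  | Finance
Frank | Finance
Hank  | HR     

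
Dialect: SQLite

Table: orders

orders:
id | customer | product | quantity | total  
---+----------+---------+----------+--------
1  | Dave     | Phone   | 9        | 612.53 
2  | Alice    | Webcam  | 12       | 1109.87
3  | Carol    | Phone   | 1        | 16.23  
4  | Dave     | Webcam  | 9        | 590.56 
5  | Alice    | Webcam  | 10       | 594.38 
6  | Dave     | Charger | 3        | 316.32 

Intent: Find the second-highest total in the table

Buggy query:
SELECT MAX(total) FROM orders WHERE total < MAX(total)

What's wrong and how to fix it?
Bug: The inner MAX is an aggregate inside WHERE, which is not allowed

Fix: Compute the overall MAX in a subquery, then take MAX of rows below it

Corrected query:
SELECT MAX(total) FROM orders WHERE total < (SELECT MAX(total) FROM orders)

Result:
MAX(total)
----------
612.53    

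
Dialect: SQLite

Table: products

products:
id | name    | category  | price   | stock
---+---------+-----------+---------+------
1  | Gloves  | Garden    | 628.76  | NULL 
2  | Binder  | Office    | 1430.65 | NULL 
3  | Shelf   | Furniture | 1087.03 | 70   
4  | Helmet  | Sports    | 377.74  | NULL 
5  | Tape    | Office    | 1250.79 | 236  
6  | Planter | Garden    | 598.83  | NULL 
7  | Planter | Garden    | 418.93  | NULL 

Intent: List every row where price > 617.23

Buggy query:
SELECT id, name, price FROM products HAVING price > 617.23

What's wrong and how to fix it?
Bug: HAVING filters the output of aggregation, but this query has no GROUP BY and no aggregate functions, so SQLite rejects it (HAVING clause on a non-aggregate query); the condition here is per row

Fix: Use WHERE for row-level filtering

Corrected query:
SELECT id, name, price FROM products WHERE price > 617.23

Result:
id | name   | price  
---+--------+--------
1  | Gloves | 628.76 
2  | Binder | 1430.65
3  | Shelf  | 1087.03
5  | Tape   | 1250.79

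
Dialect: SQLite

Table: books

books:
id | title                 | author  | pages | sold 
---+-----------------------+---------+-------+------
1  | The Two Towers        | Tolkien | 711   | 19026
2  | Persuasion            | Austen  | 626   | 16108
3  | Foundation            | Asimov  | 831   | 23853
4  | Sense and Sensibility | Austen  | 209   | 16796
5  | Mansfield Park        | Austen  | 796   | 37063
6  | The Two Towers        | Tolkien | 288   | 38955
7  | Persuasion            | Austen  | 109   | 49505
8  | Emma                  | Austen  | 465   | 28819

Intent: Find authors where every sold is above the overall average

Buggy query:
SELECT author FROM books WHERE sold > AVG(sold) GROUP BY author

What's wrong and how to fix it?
Bug: WHERE evaluates per row before aggregation, so AVG() is unavailable

Fix: Compute the overall average in a scalar subquery and compare each group's MIN against it in HAVING

Corrected query:
SELECT author FROM books GROUP BY author HAVING MIN(sold) > (SELECT AVG(sold) FROM books)

Result:
(no rows)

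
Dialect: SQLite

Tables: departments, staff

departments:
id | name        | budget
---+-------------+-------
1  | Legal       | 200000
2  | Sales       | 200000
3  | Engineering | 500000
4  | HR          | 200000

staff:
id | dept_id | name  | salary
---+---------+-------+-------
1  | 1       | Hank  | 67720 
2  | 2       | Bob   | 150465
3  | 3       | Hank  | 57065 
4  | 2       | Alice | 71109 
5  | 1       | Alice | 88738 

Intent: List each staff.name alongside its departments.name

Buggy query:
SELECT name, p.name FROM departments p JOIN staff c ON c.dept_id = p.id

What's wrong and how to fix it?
Bug: 'name' exists in both joined tables, so the database can't tell which one is meant

Fix: Prefix ambiguous columns with the table alias

Corrected query:
SELECT c.name, p.name FROM departments p JOIN staff c ON c.dept_id = p.id

Result:
name  | name       
------+------------
Hank  | Legal      
Bob   | Sales      
Hank  | Engineering
Alice | Sales      
Alice | Legal      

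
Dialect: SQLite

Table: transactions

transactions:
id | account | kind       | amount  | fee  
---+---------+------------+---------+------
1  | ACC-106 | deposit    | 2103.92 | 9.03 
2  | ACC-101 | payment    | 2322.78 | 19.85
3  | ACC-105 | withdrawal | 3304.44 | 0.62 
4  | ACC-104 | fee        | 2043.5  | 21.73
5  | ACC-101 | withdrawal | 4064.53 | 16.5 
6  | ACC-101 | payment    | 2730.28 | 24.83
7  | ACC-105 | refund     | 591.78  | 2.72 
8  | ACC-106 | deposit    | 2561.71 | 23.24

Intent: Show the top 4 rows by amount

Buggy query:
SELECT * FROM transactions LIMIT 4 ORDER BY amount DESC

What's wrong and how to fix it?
Bug: ORDER BY cannot follow LIMIT; LIMIT is the final clause

Fix: Sort with ORDER BY, then apply LIMIT

Corrected query:
SELECT * FROM transactions ORDER BY amount DESC LIMIT 4

Result:
id | account | kind       | amount  | fee  
---+---------+------------+---------+------
5  | ACC-101 | withdrawal | 4064.53 | 16.5 
3  | ACC-105 | withdrawal | 3304.44 | 0.62 
6  | ACC-101 | payment    | 2730.28 | 24.83
8  | ACC-106 | deposit    | 2561.71 | 23.24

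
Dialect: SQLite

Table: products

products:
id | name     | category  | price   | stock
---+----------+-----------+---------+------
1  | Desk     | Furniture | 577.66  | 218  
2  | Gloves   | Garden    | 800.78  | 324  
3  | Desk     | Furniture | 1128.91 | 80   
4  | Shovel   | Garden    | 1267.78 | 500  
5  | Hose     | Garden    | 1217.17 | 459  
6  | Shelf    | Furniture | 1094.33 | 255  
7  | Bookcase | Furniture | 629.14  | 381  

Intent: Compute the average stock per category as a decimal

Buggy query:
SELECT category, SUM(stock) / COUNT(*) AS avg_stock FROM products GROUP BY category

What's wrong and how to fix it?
Bug: Both operands are integers, so '/' performs integer division and truncates

Fix: Multiply by 1.0 (or CAST to REAL) to force floating-point division

Corrected query:
SELECT category, SUM(stock) * 1.0 / COUNT(*) AS avg_stock FROM products GROUP BY category

Result:
category  | avg_stock 
----------+-----------
Furniture | 233.5     
Garden    | 427.666667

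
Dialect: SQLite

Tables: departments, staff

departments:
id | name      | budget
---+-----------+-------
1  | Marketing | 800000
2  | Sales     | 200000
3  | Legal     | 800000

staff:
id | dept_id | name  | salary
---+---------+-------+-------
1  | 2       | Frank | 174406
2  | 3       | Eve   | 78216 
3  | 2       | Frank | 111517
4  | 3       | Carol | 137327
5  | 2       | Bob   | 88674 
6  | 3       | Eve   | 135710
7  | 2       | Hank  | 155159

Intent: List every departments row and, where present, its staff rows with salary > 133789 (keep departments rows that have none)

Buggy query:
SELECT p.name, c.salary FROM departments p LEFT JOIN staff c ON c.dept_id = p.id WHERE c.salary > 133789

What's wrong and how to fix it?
Bug: A WHERE condition on the right-hand table after LEFT JOIN drops unmatched parents

Fix: Move the right-table condition into the ON clause so unmatched parents are kept

Corrected query:
SELECT p.name, c.salary FROM departments p LEFT JOIN staff c ON c.dept_id = p.id AND c.salary > 133789

Result:
name      | salary
----------+-------
Marketing | NULL  
Sales     | 155159
Sales     | 174406
Legal     | 135710
Legal     | 137327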